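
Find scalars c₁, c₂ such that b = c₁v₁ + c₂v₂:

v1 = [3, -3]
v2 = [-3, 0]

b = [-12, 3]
c1 = -1, c2 = 3

b = -1·v1 + 3·v2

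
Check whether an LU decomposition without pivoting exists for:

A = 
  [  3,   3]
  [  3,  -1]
Yes.
A[1,1] = 3 ≠ 0, so Gaussian elimination proceeds without a row swap: multiplier ℓ₂₁ = (3)/(3) = 1, and U[2,2] = -1 - (1)(3) = -4.
L = 
  [  1,   0]
  [  1,   1]
U = 
  [  3,   3]
  [  0,  -4]
Check row 2 of LU: [(1)(3), (1)(3) + (-4)] = [3, -1] = row 2 of A ✓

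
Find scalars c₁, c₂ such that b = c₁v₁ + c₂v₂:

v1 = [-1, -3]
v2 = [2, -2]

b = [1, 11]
c1 = -3, c2 = -1

b = -3·v1 + -1·v2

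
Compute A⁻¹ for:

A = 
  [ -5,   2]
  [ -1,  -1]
det(A) = (-5)(-1) - (2)(-1) = 7
For a 2×2 matrix, A⁻¹ = (1/det(A)) · [[d, -b], [-c, a]]
    = (1/7) · [[-1, -2], [1, -5]]

A⁻¹ = 
  [-1/7, -2/7]
  [ 1/7, -5/7]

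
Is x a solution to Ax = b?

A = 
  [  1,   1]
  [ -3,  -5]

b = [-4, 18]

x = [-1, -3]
Yes

Ax = [-4, 18] = b ✓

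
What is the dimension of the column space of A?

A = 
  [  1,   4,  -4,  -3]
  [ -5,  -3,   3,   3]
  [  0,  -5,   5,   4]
Row reduce:
R2 → R2 + (5)·R1
R3 → R3 + (5/17)·R2
REF = 
  [   1,    4,   -4,   -3]
  [   0,   17,  -17,  -12]
  [   0,    0,    0, 8/17]
Pivot columns: 1, 2, 4 → 3 pivots.
dim(Col(A)) = number of pivot columns = 3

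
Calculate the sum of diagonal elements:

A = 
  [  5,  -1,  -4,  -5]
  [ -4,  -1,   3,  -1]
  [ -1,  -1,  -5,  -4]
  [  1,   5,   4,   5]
4

tr(A) = 5 + -1 + -5 + 5 = 4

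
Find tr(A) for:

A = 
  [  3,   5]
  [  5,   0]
3

tr(A) = 3 + 0 = 3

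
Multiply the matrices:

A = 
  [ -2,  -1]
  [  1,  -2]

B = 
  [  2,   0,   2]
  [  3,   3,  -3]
A is 2×2 and B is 2×3, so AB is 2×3. Each entry is (row of A)·(column of B):
AB[1,1] = (-2)(2) + (-1)(3) = -7
AB[1,2] = (-2)(0) + (-1)(3) = -3
AB[1,3] = (-2)(2) + (-1)(-3) = -1
AB[2,1] = (1)(2) + (-2)(3) = -4
AB[2,2] = (1)(0) + (-2)(3) = -6
AB[2,3] = (1)(2) + (-2)(-3) = 8

AB = 
  [ -7,  -3,  -1]
  [ -4,  -6,   8]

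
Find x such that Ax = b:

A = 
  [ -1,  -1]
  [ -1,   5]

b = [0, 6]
x = [-1, 1]

Row reduce the augmented matrix [A|b]:
R2 → R2 - (1)·R1
REF = 
  [ -1,  -1,   0]
  [  0,   6,   6]

Back-substitution:
x₂ = 6 / 6 = 1
x₁ = (0 - (-1)(1)) / (-1) = -1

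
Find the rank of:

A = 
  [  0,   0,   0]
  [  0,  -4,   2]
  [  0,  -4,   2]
Row reduce:
Swap R1 ↔ R2
R3 → R3 - (1)·R1
REF = 
  [  0,  -4,   2]
  [  0,   0,   0]
  [  0,   0,   0]
Pivot columns: 2 → 1 pivot.

rank(A) = 1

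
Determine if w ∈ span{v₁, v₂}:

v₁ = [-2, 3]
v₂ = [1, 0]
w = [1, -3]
Yes

Form the augmented matrix and row-reduce:
[v₁|v₂|w] = 
  [ -2,   1,   1]
  [  3,   0,  -3]
R2 → R2 + (3/2)·R1
REF = 
  [  -2,    1,    1]
  [   0,  3/2, -3/2]

No row of the form [0 0 | nonzero], so the system is consistent. Back-substitution gives c₁ = -1, c₂ = -1: w = (-1)·v₁ + (-1)·v₂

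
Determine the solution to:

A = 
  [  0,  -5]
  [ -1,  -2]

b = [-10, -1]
x = [-3, 2]

Row reduce the augmented matrix [A|b]:
Swap R1 ↔ R2
REF = 
  [ -1,  -2,  -1]
  [  0,  -5, -10]

Back-substitution:
x₂ = (-10) / (-5) = 2
x₁ = (-1 - (-2)(2)) / (-1) = -3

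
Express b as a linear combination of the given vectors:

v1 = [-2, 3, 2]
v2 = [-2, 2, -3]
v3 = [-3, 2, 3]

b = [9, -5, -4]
c1 = 1, c2 = -1, c3 = -3

b = 1·v1 + -1·v2 + -3·v3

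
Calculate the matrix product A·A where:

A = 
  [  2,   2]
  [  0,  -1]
A² = A·A:
A²[1,1] = (2)(2) + (2)(0) = 4
A²[1,2] = (2)(2) + (2)(-1) = 2
A²[2,1] = (0)(2) + (-1)(0) = 0
A²[2,2] = (0)(2) + (-1)(-1) = 1
A² = 
  [  4,   2]
  [  0,   1]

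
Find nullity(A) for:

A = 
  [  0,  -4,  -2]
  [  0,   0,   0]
nullity(A) = 2

Row reduce:
(no row operations needed)
REF = 
  [  0,  -4,  -2]
  [  0,   0,   0]
Pivot columns: 2 → 1 pivot.
rank(A) = 1, so nullity(A) = 3 - 1 = 2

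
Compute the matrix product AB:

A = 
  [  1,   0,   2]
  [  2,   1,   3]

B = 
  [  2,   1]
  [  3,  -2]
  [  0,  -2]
A is 2×3 and B is 3×2, so AB is 2×2. Each entry is (row of A)·(column of B):
AB[1,1] = (1)(2) + (0)(3) + (2)(0) = 2
AB[1,2] = (1)(1) + (0)(-2) + (2)(-2) = -3
AB[2,1] = (2)(2) + (1)(3) + (3)(0) = 7
AB[2,2] = (2)(1) + (1)(-2) + (3)(-2) = -6

AB = 
  [  2,  -3]
  [  7,  -6]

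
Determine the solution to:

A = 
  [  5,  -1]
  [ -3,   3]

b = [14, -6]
x = [3, 1]

Row reduce the augmented matrix [A|b]:
R2 → R2 + (3/5)·R1
REF = 
  [   5,   -1,   14]
  [   0, 12/5, 12/5]

Back-substitution:
x₂ = (12/5) / (12/5) = 1
x₁ = (14 - (-1)(1)) / 5 = 3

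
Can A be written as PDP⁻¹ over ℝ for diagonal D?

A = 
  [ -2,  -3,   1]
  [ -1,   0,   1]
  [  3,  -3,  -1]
No

Characteristic polynomial: det(λI - A) = λ³ + 3λ² - λ + 9
By the rational root theorem any rational root is an integer dividing 9; none of those is a root, so p(λ) has no rational roots and hence (being an irreducible cubic) no repeated roots.
Discriminant of the cubic: Δ = -3632
Δ < 0 ⇒ one real eigenvalue and a complex-conjugate pair: λ ≈ -3.862, 0.4311 + 1.464i, 0.4311 - 1.464i
Has complex eigenvalues (not diagonalizable over ℝ).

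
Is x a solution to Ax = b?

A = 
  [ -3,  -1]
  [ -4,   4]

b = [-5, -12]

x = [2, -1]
Yes

Ax = [-5, -12] = b ✓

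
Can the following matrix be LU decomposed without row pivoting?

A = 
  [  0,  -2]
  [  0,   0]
Yes.
The first column is zero, so A is already upper triangular: L = I, U = A.
L = 
  [  1,   0]
  [  0,   1]
U = 
  [  0,  -2]
  [  0,   0]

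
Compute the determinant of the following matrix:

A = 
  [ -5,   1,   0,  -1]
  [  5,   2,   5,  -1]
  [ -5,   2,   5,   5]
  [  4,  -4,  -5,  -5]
430

Cofactor expansion along row 1: det(A) = a₁₁M₁₁ - a₁₂M₁₂ + a₁₃M₁₃ - a₁₄M₁₄

M₁₁ = det[[2, 5, -1]; [2, 5, 5]; [-4, -5, -5]]
  = (2)·((5)(-5) - (5)(-5)) - (5)·((2)(-5) - (5)(-4)) + (-1)·((2)(-5) - (5)(-4))
  = (2)(0) - (5)(10) + (-1)(10)
  = -60
M₁₂ = det[[5, 5, -1]; [-5, 5, 5]; [4, -5, -5]]
  = (5)·((5)(-5) - (5)(-5)) - (5)·((-5)(-5) - (5)(4)) + (-1)·((-5)(-5) - (5)(4))
  = (5)(0) - (5)(5) + (-1)(5)
  = -30
M₁₃ = det[[5, 2, -1]; [-5, 2, 5]; [4, -4, -5]]
  = (5)·((2)(-5) - (5)(-4)) - (2)·((-5)(-5) - (5)(4)) + (-1)·((-5)(-4) - (2)(4))
  = (5)(10) - (2)(5) + (-1)(12)
  = 28
M₁₄ = det[[5, 2, 5]; [-5, 2, 5]; [4, -4, -5]]
  = (5)·((2)(-5) - (5)(-4)) - (2)·((-5)(-5) - (5)(4)) + (5)·((-5)(-4) - (2)(4))
  = (5)(10) - (2)(5) + (5)(12)
  = 100

det(A) = (-5)(-60) - (1)(-30) + (0)(28) - (-1)(100) = 430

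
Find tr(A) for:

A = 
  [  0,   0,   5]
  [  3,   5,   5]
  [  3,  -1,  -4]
1

tr(A) = 0 + 5 + -4 = 1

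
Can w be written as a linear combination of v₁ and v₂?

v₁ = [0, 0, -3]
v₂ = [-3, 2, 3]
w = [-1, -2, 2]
No

Form the augmented matrix and row-reduce:
[v₁|v₂|w] = 
  [  0,  -3,  -1]
  [  0,   2,  -2]
  [ -3,   3,   2]
Swap R1 ↔ R3
R3 → R3 + (3/2)·R2
REF = 
  [ -3,   3,   2]
  [  0,   2,  -2]
  [  0,   0,  -4]

Row 3 reads [0 0 | -4], i.e. 0 = -4, so the system is inconsistent and w ∉ span{v₁, v₂}.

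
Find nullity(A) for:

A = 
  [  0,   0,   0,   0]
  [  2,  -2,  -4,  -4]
nullity(A) = 3

Row reduce:
Swap R1 ↔ R2
REF = 
  [  2,  -2,  -4,  -4]
  [  0,   0,   0,   0]
Pivot columns: 1 → 1 pivot.
rank(A) = 1, so nullity(A) = 4 - 1 = 3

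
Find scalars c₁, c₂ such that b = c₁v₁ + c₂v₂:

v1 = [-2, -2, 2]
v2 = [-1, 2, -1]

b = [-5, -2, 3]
c1 = 2, c2 = 1

b = 2·v1 + 1·v2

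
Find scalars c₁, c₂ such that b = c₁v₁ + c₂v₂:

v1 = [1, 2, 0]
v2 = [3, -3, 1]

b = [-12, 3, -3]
c1 = -3, c2 = -3

b = -3·v1 + -3·v2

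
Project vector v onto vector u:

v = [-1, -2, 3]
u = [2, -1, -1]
v·u = (-1)(2) + (-2)(-1) + (3)(-1) = -3
u·u = (2)² + (-1)² + (-1)² = 6
proj_u(v) = (v·u / u·u) × u = (-3/6) × u = (-1/2) × u

proj_u(v) = [-1, 1/2, 1/2]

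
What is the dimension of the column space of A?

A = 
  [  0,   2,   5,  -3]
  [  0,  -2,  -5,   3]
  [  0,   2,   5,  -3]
Row reduce:
R2 → R2 + (1)·R1
R3 → R3 - (1)·R1
REF = 
  [  0,   2,   5,  -3]
  [  0,   0,   0,   0]
  [  0,   0,   0,   0]
Pivot columns: 2 → 1 pivot.
dim(Col(A)) = number of pivot columns = 1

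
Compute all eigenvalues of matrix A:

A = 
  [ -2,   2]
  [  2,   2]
tr(A) = 0, det(A) = -8
Characteristic polynomial: λ² - tr(A)λ + det(A) = λ² - 8
λ² - 8 = 0  ⇒  λ = (0 ± √((0)² - 4·(-8)))/2 = (0 ± √(32))/2
  = 2√2,  -2√2

λ = 2√2, -2√2  (≈ 2.828, -2.828)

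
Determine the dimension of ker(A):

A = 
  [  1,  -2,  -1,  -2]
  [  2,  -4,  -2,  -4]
nullity(A) = 3

Row reduce:
R2 → R2 - (2)·R1
REF = 
  [  1,  -2,  -1,  -2]
  [  0,   0,   0,   0]
Pivot columns: 1 → 1 pivot.
rank(A) = 1, so nullity(A) = 4 - 1 = 3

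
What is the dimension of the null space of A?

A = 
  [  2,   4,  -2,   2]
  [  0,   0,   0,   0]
nullity(A) = 3

Row reduce:
(no row operations needed)
REF = 
  [  2,   4,  -2,   2]
  [  0,   0,   0,   0]
Pivot columns: 1 → 1 pivot.
rank(A) = 1, so nullity(A) = 4 - 1 = 3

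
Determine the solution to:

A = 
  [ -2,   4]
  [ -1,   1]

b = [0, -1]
Row reduce the augmented matrix [A|b]:
R2 → R2 - (1/2)·R1
REF = 
  [ -2,   4,   0]
  [  0,  -1,  -1]

Back-substitution:
x₂ = (-1) / (-1) = 1
x₁ = (0 - (4)(1)) / (-2) = 2

x = [2, 1]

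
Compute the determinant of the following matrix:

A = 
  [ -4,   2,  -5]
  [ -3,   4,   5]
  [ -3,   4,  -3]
Cofactor expansion along row 1:
det(A) = (-4)·((4)(-3) - (5)(4)) - (2)·((-3)(-3) - (5)(-3)) + (-5)·((-3)(4) - (4)(-3))
  = (-4)(-32) - (2)(24) + (-5)(0)
  = 80

det(A) = 80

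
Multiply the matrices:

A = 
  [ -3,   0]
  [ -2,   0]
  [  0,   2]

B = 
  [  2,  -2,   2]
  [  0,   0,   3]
A is 3×2 and B is 2×3, so AB is 3×3. Each entry is (row of A)·(column of B):
AB[1,1] = (-3)(2) + (0)(0) = -6
AB[1,2] = (-3)(-2) + (0)(0) = 6
AB[1,3] = (-3)(2) + (0)(3) = -6
AB[2,1] = (-2)(2) + (0)(0) = -4
AB[2,2] = (-2)(-2) + (0)(0) = 4
AB[2,3] = (-2)(2) + (0)(3) = -4
AB[3,1] = (0)(2) + (2)(0) = 0
AB[3,2] = (0)(-2) + (2)(0) = 0
AB[3,3] = (0)(2) + (2)(3) = 6

AB = 
  [ -6,   6,  -6]
  [ -4,   4,  -4]
  [  0,   0,   6]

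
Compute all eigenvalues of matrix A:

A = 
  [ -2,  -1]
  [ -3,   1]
λ = (-1 + √21)/2, (-1 - √21)/2  (≈ 1.791, -2.791)

tr(A) = -1, det(A) = -5
Characteristic polynomial: λ² - tr(A)λ + det(A) = λ² + λ - 5
λ² + λ - 5 = 0  ⇒  λ = (-1 ± √((1)² - 4·(-5)))/2 = (-1 ± √(21))/2
  = (-1 + √21)/2,  (-1 - √21)/2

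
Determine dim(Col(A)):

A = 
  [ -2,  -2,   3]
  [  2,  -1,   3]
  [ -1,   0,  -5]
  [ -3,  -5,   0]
dim(Col(A)) = 3

Row reduce:
R2 → R2 + (1)·R1
R3 → R3 - (1/2)·R1
R4 → R4 - (3/2)·R1
R3 → R3 + (1/3)·R2
R4 → R4 - (2/3)·R2
R4 → R4 - (17/9)·R3
REF = 
  [  -2,   -2,    3]
  [   0,   -3,    6]
  [   0,    0, -9/2]
  [   0,    0,    0]
Pivot columns: 1, 2, 3 → 3 pivots.
dim(Col(A)) = number of pivot columns = 3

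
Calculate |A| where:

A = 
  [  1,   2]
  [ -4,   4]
12

For a 2×2 matrix, det = ad - bc = (1)(4) - (2)(-4) = 12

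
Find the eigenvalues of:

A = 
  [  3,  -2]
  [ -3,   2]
tr(A) = 5, det(A) = 0
Characteristic polynomial: λ² - tr(A)λ + det(A) = λ² - 5λ
λ² - 5λ = λ(λ - 5)

λ = 5, 0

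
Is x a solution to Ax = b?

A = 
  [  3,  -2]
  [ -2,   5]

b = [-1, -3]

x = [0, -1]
No

Ax = [2, -5] ≠ b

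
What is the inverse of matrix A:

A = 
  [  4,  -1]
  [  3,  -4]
det(A) = (4)(-4) - (-1)(3) = -13
For a 2×2 matrix, A⁻¹ = (1/det(A)) · [[d, -b], [-c, a]]
    = (-1/13) · [[-4, 1], [-3, 4]]

A⁻¹ = 
  [ 4/13, -1/13]
  [ 3/13, -4/13]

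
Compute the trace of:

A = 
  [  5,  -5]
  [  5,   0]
5

tr(A) = 5 + 0 = 5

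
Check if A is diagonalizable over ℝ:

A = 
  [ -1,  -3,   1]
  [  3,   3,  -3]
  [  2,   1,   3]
No

Characteristic polynomial: det(λI - A) = λ³ - 5λ² + 13λ - 30
By the rational root theorem any rational root is an integer dividing 30; none of those is a root, so p(λ) has no rational roots and hence (being an irreducible cubic) no repeated roots.
Discriminant of the cubic: Δ = -8763
Δ < 0 ⇒ one real eigenvalue and a complex-conjugate pair: λ ≈ 3.682, 0.6589 + 2.777i, 0.6589 - 2.777i
Has complex eigenvalues (not diagonalizable over ℝ).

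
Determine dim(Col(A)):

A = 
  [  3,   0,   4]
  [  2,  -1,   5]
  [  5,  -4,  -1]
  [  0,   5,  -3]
Row reduce:
R2 → R2 - (2/3)·R1
R3 → R3 - (5/3)·R1
R3 → R3 - (4)·R2
R4 → R4 + (5)·R2
R4 → R4 + (26/51)·R3
REF = 
  [  3,   0,   4]
  [  0,  -1, 7/3]
  [  0,   0, -17]
  [  0,   0,   0]
Pivot columns: 1, 2, 3 → 3 pivots.
dim(Col(A)) = number of pivot columns = 3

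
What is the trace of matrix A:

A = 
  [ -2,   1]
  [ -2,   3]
1

tr(A) = -2 + 3 = 1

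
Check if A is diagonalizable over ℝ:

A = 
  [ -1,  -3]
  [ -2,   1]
Yes

tr(A) = 0, det(A) = -7
Characteristic polynomial: λ² - tr(A)λ + det(A) = λ² - 7
λ² - 7 = 0  ⇒  λ = (0 ± √((0)² - 4·(-7)))/2 = (0 ± √(28))/2
  = √7,  -√7
Eigenvalues: √7, -√7  (≈ 2.646, -2.646)
The two irrational eigenvalues are distinct (simple), so each has alg. mult. = geom. mult. = 1.
Sum of geometric multiplicities equals n, so A has n independent eigenvectors.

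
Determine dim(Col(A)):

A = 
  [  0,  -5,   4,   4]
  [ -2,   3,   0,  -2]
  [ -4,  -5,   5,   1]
Row reduce:
Swap R1 ↔ R2
R3 → R3 - (2)·R1
R3 → R3 - (11/5)·R2
REF = 
  [   -2,     3,     0,    -2]
  [    0,    -5,     4,     4]
  [    0,     0, -19/5, -19/5]
Pivot columns: 1, 2, 3 → 3 pivots.
dim(Col(A)) = number of pivot columns = 3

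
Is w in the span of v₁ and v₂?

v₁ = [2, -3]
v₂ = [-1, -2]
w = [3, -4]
Yes

Form the augmented matrix and row-reduce:
[v₁|v₂|w] = 
  [  2,  -1,   3]
  [ -3,  -2,  -4]
R2 → R2 + (3/2)·R1
REF = 
  [   2,   -1,    3]
  [   0, -7/2,  1/2]

No row of the form [0 0 | nonzero], so the system is consistent. Back-substitution gives c₁ = 10/7, c₂ = -1/7: w = (10/7)·v₁ + (-1/7)·v₂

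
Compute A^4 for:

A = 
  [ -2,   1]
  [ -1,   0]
A^4 = 
  [  5,  -4]
  [  4,  -3]

A² = A·A:
A²[1,1] = (-2)(-2) + (1)(-1) = 3
A²[1,2] = (-2)(1) + (1)(0) = -2
A²[2,1] = (-1)(-2) + (0)(-1) = 2
A²[2,2] = (-1)(1) + (0)(0) = -1
A² = 
  [  3,  -2]
  [  2,  -1]

A^3 = A^2·A:
A^3[1,1] = (3)(-2) + (-2)(-1) = -4
A^3[1,2] = (3)(1) + (-2)(0) = 3
A^3[2,1] = (2)(-2) + (-1)(-1) = -3
A^3[2,2] = (2)(1) + (-1)(0) = 2
A^3 = 
  [ -4,   3]
  [ -3,   2]

A^4 = A^3·A:
A^4[1,1] = (-4)(-2) + (3)(-1) = 5
A^4[1,2] = (-4)(1) + (3)(0) = -4
A^4[2,1] = (-3)(-2) + (2)(-1) = 4
A^4[2,2] = (-3)(1) + (2)(0) = -3
A^4 = 
  [  5,  -4]
  [  4,  -3]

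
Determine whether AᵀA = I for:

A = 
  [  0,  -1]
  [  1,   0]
Yes

AᵀA = 
  [  1,   0]
  [  0,   1]
= I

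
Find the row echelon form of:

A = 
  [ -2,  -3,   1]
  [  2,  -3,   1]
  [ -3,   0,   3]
Row operations:
R2 → R2 + (1)·R1
R3 → R3 - (3/2)·R1
R3 → R3 + (3/4)·R2

Resulting echelon form:
REF = 
  [ -2,  -3,   1]
  [  0,  -6,   2]
  [  0,   0,   3]

Rank = 3 (number of non-zero pivot rows).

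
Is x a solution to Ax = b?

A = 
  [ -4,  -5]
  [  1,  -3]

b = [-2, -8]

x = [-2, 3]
No

Ax = [-7, -11] ≠ b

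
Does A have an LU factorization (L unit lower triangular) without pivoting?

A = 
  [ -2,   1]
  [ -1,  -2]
Yes.
A[1,1] = -2 ≠ 0, so Gaussian elimination proceeds without a row swap: multiplier ℓ₂₁ = (-1)/(-2) = 1/2, and U[2,2] = -2 - (1/2)(1) = -5/2.
L = 
  [  1,   0]
  [1/2,   1]
U = 
  [  -2,    1]
  [   0, -5/2]
Check row 2 of LU: [(1/2)(-2), (1/2)(1) + (-5/2)] = [-1, -2] = row 2 of A ✓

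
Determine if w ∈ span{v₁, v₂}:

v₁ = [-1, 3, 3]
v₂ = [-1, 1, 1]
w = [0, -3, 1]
No

Form the augmented matrix and row-reduce:
[v₁|v₂|w] = 
  [ -1,  -1,   0]
  [  3,   1,  -3]
  [  3,   1,   1]
R2 → R2 + (3)·R1
R3 → R3 + (3)·R1
R3 → R3 - (1)·R2
REF = 
  [ -1,  -1,   0]
  [  0,  -2,  -3]
  [  0,   0,   4]

Row 3 reads [0 0 | 4], i.e. 0 = 4, so the system is inconsistent and w ∉ span{v₁, v₂}.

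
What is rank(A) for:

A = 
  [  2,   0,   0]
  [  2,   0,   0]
Row reduce:
R2 → R2 - (1)·R1
REF = 
  [  2,   0,   0]
  [  0,   0,   0]
Pivot columns: 1 → 1 pivot.

rank(A) = 1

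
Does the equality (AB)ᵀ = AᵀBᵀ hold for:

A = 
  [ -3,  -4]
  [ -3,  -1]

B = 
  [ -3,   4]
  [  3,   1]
No

(AB)ᵀ = 
  [ -3,   6]
  [-16, -13]

AᵀBᵀ = 
  [ -3, -12]
  [  8, -13]

The two matrices differ, so (AB)ᵀ ≠ AᵀBᵀ in general. The correct identity is (AB)ᵀ = BᵀAᵀ.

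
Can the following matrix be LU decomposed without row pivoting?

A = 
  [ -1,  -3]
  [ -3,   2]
Yes.
A[1,1] = -1 ≠ 0, so Gaussian elimination proceeds without a row swap: multiplier ℓ₂₁ = (-3)/(-1) = 3, and U[2,2] = 2 - (3)(-3) = 11.
L = 
  [  1,   0]
  [  3,   1]
U = 
  [ -1,  -3]
  [  0,  11]
Check row 2 of LU: [(3)(-1), (3)(-3) + 11] = [-3, 2] = row 2 of A ✓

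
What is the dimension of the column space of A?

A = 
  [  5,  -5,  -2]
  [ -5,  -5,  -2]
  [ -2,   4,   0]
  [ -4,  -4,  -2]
Row reduce:
R2 → R2 + (1)·R1
R3 → R3 + (2/5)·R1
R4 → R4 + (4/5)·R1
R3 → R3 + (1/5)·R2
R4 → R4 - (4/5)·R2
R4 → R4 - (1/4)·R3
REF = 
  [   5,   -5,   -2]
  [   0,  -10,   -4]
  [   0,    0, -8/5]
  [   0,    0,    0]
Pivot columns: 1, 2, 3 → 3 pivots.
dim(Col(A)) = number of pivot columns = 3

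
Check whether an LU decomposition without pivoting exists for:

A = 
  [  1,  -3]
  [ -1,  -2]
Yes.
A[1,1] = 1 ≠ 0, so Gaussian elimination proceeds without a row swap: multiplier ℓ₂₁ = (-1)/(1) = -1, and U[2,2] = -2 - (-1)(-3) = -5.
L = 
  [  1,   0]
  [ -1,   1]
U = 
  [  1,  -3]
  [  0,  -5]
Check row 2 of LU: [(-1)(1), (-1)(-3) + (-5)] = [-1, -2] = row 2 of A ✓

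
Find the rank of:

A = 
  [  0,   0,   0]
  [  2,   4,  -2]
Row reduce:
Swap R1 ↔ R2
REF = 
  [  2,   4,  -2]
  [  0,   0,   0]
Pivot columns: 1 → 1 pivot.

rank(A) = 1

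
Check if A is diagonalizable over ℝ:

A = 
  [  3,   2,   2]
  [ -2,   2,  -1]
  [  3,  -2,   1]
Yes

Characteristic polynomial: det(λI - A) = λ³ - 6λ² + 7λ + 6
Testing integer divisors of the constant term: p(3) = 0, so (λ - 3) is a factor:
p(λ) = (λ - 3)(λ² - 3λ - 2)
λ² - 3λ - 2 = 0  ⇒  λ = (3 ± √((-3)² - 4·(-2)))/2 = (3 ± √(17))/2
  = (3 + √17)/2,  (3 - √17)/2
Eigenvalues: 3, (3 + √17)/2, (3 - √17)/2  (≈ 3, 3.562, -0.5616)
The two irrational eigenvalues are distinct (simple), so each has alg. mult. = geom. mult. = 1.
λ=3: alg. mult. = 1, geom. mult. = 3 - rank(A - (3)I) = 3 - 2 = 1
Sum of geometric multiplicities equals n, so A has n independent eigenvectors.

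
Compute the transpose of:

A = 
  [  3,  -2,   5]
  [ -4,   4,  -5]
Aᵀ = 
  [  3,  -4]
  [ -2,   4]
  [  5,  -5]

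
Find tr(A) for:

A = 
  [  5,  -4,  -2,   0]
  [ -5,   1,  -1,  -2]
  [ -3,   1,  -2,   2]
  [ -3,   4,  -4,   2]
6

tr(A) = 5 + 1 + -2 + 2 = 6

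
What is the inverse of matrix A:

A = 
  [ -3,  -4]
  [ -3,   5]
det(A) = (-3)(5) - (-4)(-3) = -27
For a 2×2 matrix, A⁻¹ = (1/det(A)) · [[d, -b], [-c, a]]
    = (-1/27) · [[5, 4], [3, -3]]

A⁻¹ = 
  [-5/27, -4/27]
  [ -1/9,   1/9]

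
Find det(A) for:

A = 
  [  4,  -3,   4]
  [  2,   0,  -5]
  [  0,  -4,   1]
Cofactor expansion along row 1:
det(A) = (4)·((0)(1) - (-5)(-4)) - (-3)·((2)(1) - (-5)(0)) + (4)·((2)(-4) - (0)(0))
  = (4)(-20) - (-3)(2) + (4)(-8)
  = -106

det(A) = -106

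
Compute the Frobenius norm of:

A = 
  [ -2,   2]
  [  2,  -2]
||A||_F = 4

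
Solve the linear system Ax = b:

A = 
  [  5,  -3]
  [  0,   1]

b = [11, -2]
Row reduce the augmented matrix [A|b]:
(already in echelon form)
REF = 
  [  5,  -3,  11]
  [  0,   1,  -2]

Back-substitution:
x₂ = (-2) / 1 = -2
x₁ = (11 - (-3)(-2)) / 5 = 1

x = [1, -2]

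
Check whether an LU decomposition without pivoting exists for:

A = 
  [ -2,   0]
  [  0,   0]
Yes.
A[1,1] = -2 ≠ 0, so Gaussian elimination proceeds without a row swap: multiplier ℓ₂₁ = (0)/(-2) = 0, and U[2,2] = 0 - (0)(0) = 0.
L = 
  [  1,   0]
  [  0,   1]
U = 
  [ -2,   0]
  [  0,   0]
Check row 2 of LU: [(0)(-2), (0)(0) + 0] = [0, 0] = row 2 of A ✓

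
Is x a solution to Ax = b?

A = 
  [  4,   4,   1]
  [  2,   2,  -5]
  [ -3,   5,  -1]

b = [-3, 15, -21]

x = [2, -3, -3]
No

Ax = [-7, 13, -18] ≠ b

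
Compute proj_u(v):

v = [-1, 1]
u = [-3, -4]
v·u = (-1)(-3) + (1)(-4) = -1
u·u = (-3)² + (-4)² = 25
proj_u(v) = (v·u / u·u) × u = (-1/25) × u

proj_u(v) = [3/25, 4/25]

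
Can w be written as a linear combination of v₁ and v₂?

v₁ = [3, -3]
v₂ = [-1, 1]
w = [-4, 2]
No

Form the augmented matrix and row-reduce:
[v₁|v₂|w] = 
  [  3,  -1,  -4]
  [ -3,   1,   2]
R2 → R2 + (1)·R1
REF = 
  [  3,  -1,  -4]
  [  0,   0,  -2]

Row 2 reads [0 0 | -2], i.e. 0 = -2, so the system is inconsistent and w ∉ span{v₁, v₂}.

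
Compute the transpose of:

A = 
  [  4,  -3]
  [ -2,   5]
Aᵀ = 
  [  4,  -2]
  [ -3,   5]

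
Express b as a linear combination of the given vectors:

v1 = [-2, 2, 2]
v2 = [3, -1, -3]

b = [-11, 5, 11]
c1 = 1, c2 = -3

b = 1·v1 + -3·v2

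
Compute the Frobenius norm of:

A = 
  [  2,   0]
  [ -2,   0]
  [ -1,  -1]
||A||_F = 3.162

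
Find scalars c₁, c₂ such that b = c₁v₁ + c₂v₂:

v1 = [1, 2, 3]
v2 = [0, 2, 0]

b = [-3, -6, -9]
c1 = -3, c2 = 0

b = -3·v1 + 0·v2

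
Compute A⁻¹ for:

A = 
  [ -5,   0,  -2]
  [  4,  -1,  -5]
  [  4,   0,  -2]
det(A) = (-5)·((-1)(-2) - (-5)(0)) - (0)·((4)(-2) - (-5)(4)) + (-2)·((4)(0) - (-1)(4))
  = (-5)(2) - (0)(12) + (-2)(4)
  = -18
det(A) = -18 ≠ 0, so A is invertible.

Cofactors Cᵢⱼ = (-1)ⁱ⁺ʲ·Mᵢⱼ:
C = 
  [  2, -12,   4]
  [  0,  18,   0]
  [ -2, -33,   5]

adj(A) = Cᵀ:
adj(A) = 
  [  2,   0,  -2]
  [-12,  18, -33]
  [  4,   0,   5]

A⁻¹ = (-1/18) · adj(A):
A⁻¹ = 
  [ -1/9,     0,   1/9]
  [  2/3,    -1,  11/6]
  [ -2/9,     0, -5/18]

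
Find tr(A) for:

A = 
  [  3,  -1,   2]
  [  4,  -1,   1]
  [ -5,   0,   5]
7

tr(A) = 3 + -1 + 5 = 7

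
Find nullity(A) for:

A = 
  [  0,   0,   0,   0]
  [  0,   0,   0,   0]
nullity(A) = 4

Row reduce:
(no row operations needed)
REF = 
  [  0,   0,   0,   0]
  [  0,   0,   0,   0]
Pivot columns: none → 0 pivots.
rank(A) = 0, so nullity(A) = 4 - 0 = 4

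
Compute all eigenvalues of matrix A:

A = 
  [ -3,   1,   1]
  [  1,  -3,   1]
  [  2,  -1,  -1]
λ = -4, (-3 + √5)/2, (-3 - √5)/2  (≈ -4, -0.382, -2.618)

Characteristic polynomial: det(λI - A) = λ³ + 7λ² + 13λ + 4
Testing integer divisors of the constant term: p(-4) = 0, so (λ + 4) is a factor:
p(λ) = (λ + 4)(λ² + 3λ + 1)
λ² + 3λ + 1 = 0  ⇒  λ = (-3 ± √((3)² - 4·(1)))/2 = (-3 ± √(5))/2
  = (-3 + √5)/2,  (-3 - √5)/2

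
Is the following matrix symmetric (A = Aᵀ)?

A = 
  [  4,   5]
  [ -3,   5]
No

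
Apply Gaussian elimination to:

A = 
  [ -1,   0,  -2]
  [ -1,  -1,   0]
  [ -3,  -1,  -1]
Row operations:
R2 → R2 - (1)·R1
R3 → R3 - (3)·R1
R3 → R3 - (1)·R2

Resulting echelon form:
REF = 
  [ -1,   0,  -2]
  [  0,  -1,   2]
  [  0,   0,   3]

Rank = 3 (number of non-zero pivot rows).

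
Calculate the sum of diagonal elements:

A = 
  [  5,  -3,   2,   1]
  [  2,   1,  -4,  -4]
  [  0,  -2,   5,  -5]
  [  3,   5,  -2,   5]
16

tr(A) = 5 + 1 + 5 + 5 = 16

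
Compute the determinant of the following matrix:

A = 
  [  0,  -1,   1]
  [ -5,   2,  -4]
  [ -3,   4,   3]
-41

Cofactor expansion along row 1:
det(A) = (0)·((2)(3) - (-4)(4)) - (-1)·((-5)(3) - (-4)(-3)) + (1)·((-5)(4) - (2)(-3))
  = (0)(22) - (-1)(-27) + (1)(-14)
  = -41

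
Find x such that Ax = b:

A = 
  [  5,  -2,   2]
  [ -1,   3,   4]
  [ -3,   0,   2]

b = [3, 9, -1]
x = [1, 2, 1]

Row reduce the augmented matrix [A|b]:
R2 → R2 + (1/5)·R1
R3 → R3 + (3/5)·R1
R3 → R3 + (6/13)·R2
REF = 
  [    5,    -2,     2,     3]
  [    0,  13/5,  22/5,  48/5]
  [    0,     0, 68/13, 68/13]

Back-substitution:
x₃ = (68/13) / (68/13) = 1
x₂ = (48/5 - (22/5)(1)) / (13/5) = 2
x₁ = (3 - (-2)(2) - (2)(1)) / 5 = 1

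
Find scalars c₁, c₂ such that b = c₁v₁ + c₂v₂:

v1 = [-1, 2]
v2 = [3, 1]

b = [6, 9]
c1 = 3, c2 = 3

b = 3·v1 + 3·v2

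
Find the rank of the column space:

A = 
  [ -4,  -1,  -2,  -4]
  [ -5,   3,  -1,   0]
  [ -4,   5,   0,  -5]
Row reduce:
R2 → R2 - (5/4)·R1
R3 → R3 - (1)·R1
R3 → R3 - (24/17)·R2
REF = 
  [     -4,      -1,      -2,      -4]
  [      0,    17/4,     3/2,       5]
  [      0,       0,   -2/17, -137/17]
Pivot columns: 1, 2, 3 → 3 pivots.
dim(Col(A)) = number of pivot columns = 3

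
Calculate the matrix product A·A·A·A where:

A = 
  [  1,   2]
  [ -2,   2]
A² = A·A:
A²[1,1] = (1)(1) + (2)(-2) = -3
A²[1,2] = (1)(2) + (2)(2) = 6
A²[2,1] = (-2)(1) + (2)(-2) = -6
A²[2,2] = (-2)(2) + (2)(2) = 0
A² = 
  [ -3,   6]
  [ -6,   0]

A^3 = A^2·A:
A^3[1,1] = (-3)(1) + (6)(-2) = -15
A^3[1,2] = (-3)(2) + (6)(2) = 6
A^3[2,1] = (-6)(1) + (0)(-2) = -6
A^3[2,2] = (-6)(2) + (0)(2) = -12
A^3 = 
  [-15,   6]
  [ -6, -12]

A^4 = A^3·A:
A^4[1,1] = (-15)(1) + (6)(-2) = -27
A^4[1,2] = (-15)(2) + (6)(2) = -18
A^4[2,1] = (-6)(1) + (-12)(-2) = 18
A^4[2,2] = (-6)(2) + (-12)(2) = -36
A^4 = 
  [-27, -18]
  [ 18, -36]

Therefore
A^4 = 
  [-27, -18]
  [ 18, -36]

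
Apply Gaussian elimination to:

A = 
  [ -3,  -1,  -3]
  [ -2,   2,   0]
Row operations:
R2 → R2 - (2/3)·R1

Resulting echelon form:
REF = 
  [ -3,  -1,  -3]
  [  0, 8/3,   2]

Rank = 2 (number of non-zero pivot rows).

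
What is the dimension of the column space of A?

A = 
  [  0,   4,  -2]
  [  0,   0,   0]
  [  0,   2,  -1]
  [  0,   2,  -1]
Row reduce:
R3 → R3 - (1/2)·R1
R4 → R4 - (1/2)·R1
REF = 
  [  0,   4,  -2]
  [  0,   0,   0]
  [  0,   0,   0]
  [  0,   0,   0]
Pivot columns: 2 → 1 pivot.
dim(Col(A)) = number of pivot columns = 1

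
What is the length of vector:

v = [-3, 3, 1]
4.359

||v||₂ = √((-3)² + (3)² + (1)²) = √19 = 4.359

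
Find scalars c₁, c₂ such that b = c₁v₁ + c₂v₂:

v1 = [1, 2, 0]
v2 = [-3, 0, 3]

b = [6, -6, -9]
c1 = -3, c2 = -3

b = -3·v1 + -3·v2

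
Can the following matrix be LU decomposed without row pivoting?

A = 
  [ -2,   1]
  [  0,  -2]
Yes.
A[1,1] = -2 ≠ 0, so Gaussian elimination proceeds without a row swap: multiplier ℓ₂₁ = (0)/(-2) = 0, and U[2,2] = -2 - (0)(1) = -2.
L = 
  [  1,   0]
  [  0,   1]
U = 
  [ -2,   1]
  [  0,  -2]
Check row 2 of LU: [(0)(-2), (0)(1) + (-2)] = [0, -2] = row 2 of A ✓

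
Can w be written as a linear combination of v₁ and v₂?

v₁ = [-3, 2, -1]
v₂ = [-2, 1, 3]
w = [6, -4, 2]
Yes

Form the augmented matrix and row-reduce:
[v₁|v₂|w] = 
  [ -3,  -2,   6]
  [  2,   1,  -4]
  [ -1,   3,   2]
R2 → R2 + (2/3)·R1
R3 → R3 - (1/3)·R1
R3 → R3 + (11)·R2
REF = 
  [  -3,   -2,    6]
  [   0, -1/3,    0]
  [   0,    0,    0]

No row of the form [0 0 | nonzero], so the system is consistent. Back-substitution gives c₁ = -2, c₂ = 0: w = (-2)·v₁ + (0)·v₂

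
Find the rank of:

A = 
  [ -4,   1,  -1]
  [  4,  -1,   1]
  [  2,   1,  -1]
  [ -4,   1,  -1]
rank(A) = 2

Row reduce:
R2 → R2 + (1)·R1
R3 → R3 + (1/2)·R1
R4 → R4 - (1)·R1
Swap R2 ↔ R3
REF = 
  [  -4,    1,   -1]
  [   0,  3/2, -3/2]
  [   0,    0,    0]
  [   0,    0,    0]
Pivot columns: 1, 2 → 2 pivots.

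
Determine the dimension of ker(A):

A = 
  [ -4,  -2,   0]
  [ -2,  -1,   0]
nullity(A) = 2

Row reduce:
R2 → R2 - (1/2)·R1
REF = 
  [ -4,  -2,   0]
  [  0,   0,   0]
Pivot columns: 1 → 1 pivot.
rank(A) = 1, so nullity(A) = 3 - 1 = 2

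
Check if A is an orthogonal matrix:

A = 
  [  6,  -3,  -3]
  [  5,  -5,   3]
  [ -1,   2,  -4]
No

AᵀA = 
  [ 62, -45,   1]
  [-45,  38, -14]
  [  1, -14,  34]
≠ I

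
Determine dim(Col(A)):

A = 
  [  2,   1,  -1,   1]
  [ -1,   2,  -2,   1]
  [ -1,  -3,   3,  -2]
dim(Col(A)) = 2

Row reduce:
R2 → R2 + (1/2)·R1
R3 → R3 + (1/2)·R1
R3 → R3 + (1)·R2
REF = 
  [   2,    1,   -1,    1]
  [   0,  5/2, -5/2,  3/2]
  [   0,    0,    0,    0]
Pivot columns: 1, 2 → 2 pivots.
dim(Col(A)) = number of pivot columns = 2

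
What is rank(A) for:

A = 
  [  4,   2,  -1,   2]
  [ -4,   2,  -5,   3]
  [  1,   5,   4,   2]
Row reduce:
R2 → R2 + (1)·R1
R3 → R3 - (1/4)·R1
R3 → R3 - (9/8)·R2
REF = 
  [    4,     2,    -1,     2]
  [    0,     4,    -6,     5]
  [    0,     0,    11, -33/8]
Pivot columns: 1, 2, 3 → 3 pivots.

rank(A) = 3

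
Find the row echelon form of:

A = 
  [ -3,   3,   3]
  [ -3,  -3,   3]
Row operations:
R2 → R2 - (1)·R1

Resulting echelon form:
REF = 
  [ -3,   3,   3]
  [  0,  -6,   0]

Rank = 2 (number of non-zero pivot rows).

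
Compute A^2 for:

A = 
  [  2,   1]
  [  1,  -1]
A² = A·A:
A²[1,1] = (2)(2) + (1)(1) = 5
A²[1,2] = (2)(1) + (1)(-1) = 1
A²[2,1] = (1)(2) + (-1)(1) = 1
A²[2,2] = (1)(1) + (-1)(-1) = 2
A² = 
  [  5,   1]
  [  1,   2]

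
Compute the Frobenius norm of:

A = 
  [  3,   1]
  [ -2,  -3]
||A||_F = 4.796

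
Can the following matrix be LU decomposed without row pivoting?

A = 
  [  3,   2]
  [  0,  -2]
Yes.
A[1,1] = 3 ≠ 0, so Gaussian elimination proceeds without a row swap: multiplier ℓ₂₁ = (0)/(3) = 0, and U[2,2] = -2 - (0)(2) = -2.
L = 
  [  1,   0]
  [  0,   1]
U = 
  [  3,   2]
  [  0,  -2]
Check row 2 of LU: [(0)(3), (0)(2) + (-2)] = [0, -2] = row 2 of A ✓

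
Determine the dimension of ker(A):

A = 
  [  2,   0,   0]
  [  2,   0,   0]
nullity(A) = 2

Row reduce:
R2 → R2 - (1)·R1
REF = 
  [  2,   0,   0]
  [  0,   0,   0]
Pivot columns: 1 → 1 pivot.
rank(A) = 1, so nullity(A) = 3 - 1 = 2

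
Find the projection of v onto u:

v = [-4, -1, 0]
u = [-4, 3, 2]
v·u = (-4)(-4) + (-1)(3) + (0)(2) = 13
u·u = (-4)² + (3)² + (2)² = 29
proj_u(v) = (v·u / u·u) × u = (13/29) × u

proj_u(v) = [-52/29, 39/29, 26/29]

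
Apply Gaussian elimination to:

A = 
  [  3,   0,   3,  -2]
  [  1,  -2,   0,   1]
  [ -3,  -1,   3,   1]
Row operations:
R2 → R2 - (1/3)·R1
R3 → R3 + (1)·R1
R3 → R3 - (1/2)·R2

Resulting echelon form:
REF = 
  [    3,     0,     3,    -2]
  [    0,    -2,    -1,   5/3]
  [    0,     0,  13/2, -11/6]

Rank = 3 (number of non-zero pivot rows).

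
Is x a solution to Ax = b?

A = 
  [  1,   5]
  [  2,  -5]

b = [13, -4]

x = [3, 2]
Yes

Ax = [13, -4] = b ✓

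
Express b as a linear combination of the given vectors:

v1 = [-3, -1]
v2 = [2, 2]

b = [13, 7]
c1 = -3, c2 = 2

b = -3·v1 + 2·v2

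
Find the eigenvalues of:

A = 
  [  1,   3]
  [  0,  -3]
λ = 1, -3

tr(A) = -2, det(A) = -3
Characteristic polynomial: λ² - tr(A)λ + det(A) = λ² + 2λ - 3
λ² + 2λ - 3 = (λ + 3)(λ - 1)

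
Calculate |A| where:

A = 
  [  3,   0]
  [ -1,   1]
3

For a 2×2 matrix, det = ad - bc = (3)(1) - (0)(-1) = 3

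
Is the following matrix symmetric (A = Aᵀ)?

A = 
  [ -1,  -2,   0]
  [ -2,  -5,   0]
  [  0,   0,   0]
Yes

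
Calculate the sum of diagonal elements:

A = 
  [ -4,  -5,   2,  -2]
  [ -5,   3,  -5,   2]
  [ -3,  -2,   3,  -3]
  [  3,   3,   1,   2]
4

tr(A) = -4 + 3 + 3 + 2 = 4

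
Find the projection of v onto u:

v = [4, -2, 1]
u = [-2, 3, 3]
v·u = (4)(-2) + (-2)(3) + (1)(3) = -11
u·u = (-2)² + (3)² + (3)² = 22
proj_u(v) = (v·u / u·u) × u = (-11/22) × u = (-1/2) × u

proj_u(v) = [1, -3/2, -3/2]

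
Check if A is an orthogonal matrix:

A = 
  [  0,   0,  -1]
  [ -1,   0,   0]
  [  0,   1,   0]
Yes

AᵀA = 
  [  1,   0,   0]
  [  0,   1,   0]
  [  0,   0,   1]
= I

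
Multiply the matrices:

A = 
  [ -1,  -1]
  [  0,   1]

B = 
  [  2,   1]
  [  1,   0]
AB = 
  [ -3,  -1]
  [  1,   0]

A is 2×2 and B is 2×2, so AB is 2×2. Each entry is (row of A)·(column of B):
AB[1,1] = (-1)(2) + (-1)(1) = -3
AB[1,2] = (-1)(1) + (-1)(0) = -1
AB[2,1] = (0)(2) + (1)(1) = 1
AB[2,2] = (0)(1) + (1)(0) = 0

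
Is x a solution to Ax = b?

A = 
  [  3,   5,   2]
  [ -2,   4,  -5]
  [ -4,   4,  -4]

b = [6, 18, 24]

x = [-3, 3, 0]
Yes

Ax = [6, 18, 24] = b ✓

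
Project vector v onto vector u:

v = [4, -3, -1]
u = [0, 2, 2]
proj_u(v) = [0, -2, -2]

v·u = (4)(0) + (-3)(2) + (-1)(2) = -8
u·u = (0)² + (2)² + (2)² = 8
proj_u(v) = (v·u / u·u) × u = (-8/8) × u = (-1) × u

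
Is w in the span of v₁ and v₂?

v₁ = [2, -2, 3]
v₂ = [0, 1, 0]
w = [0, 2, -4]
No

Form the augmented matrix and row-reduce:
[v₁|v₂|w] = 
  [  2,   0,   0]
  [ -2,   1,   2]
  [  3,   0,  -4]
R2 → R2 + (1)·R1
R3 → R3 - (3/2)·R1
REF = 
  [  2,   0,   0]
  [  0,   1,   2]
  [  0,   0,  -4]

Row 3 reads [0 0 | -4], i.e. 0 = -4, so the system is inconsistent and w ∉ span{v₁, v₂}.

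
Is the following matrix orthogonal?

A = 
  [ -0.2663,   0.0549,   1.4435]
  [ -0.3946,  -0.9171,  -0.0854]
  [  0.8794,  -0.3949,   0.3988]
No

AᵀA = 
  [  1,   0,   0]
  [  0,   1,   0.0001]
  [  0,   0.0001,   2.2500]
≠ I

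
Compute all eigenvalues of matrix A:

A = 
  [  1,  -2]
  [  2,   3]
λ = 2 + i√3, 2 - i√3  (≈ 2 + 1.732i, 2 - 1.732i)

tr(A) = 4, det(A) = 7
Characteristic polynomial: λ² - tr(A)λ + det(A) = λ² - 4λ + 7
λ² - 4λ + 7 = 0  ⇒  λ = (4 ± √((-4)² - 4·(7)))/2 = (4 ± √(-12))/2
  = 2 + i√3,  2 - i√3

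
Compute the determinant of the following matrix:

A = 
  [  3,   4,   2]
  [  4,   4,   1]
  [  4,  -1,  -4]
Cofactor expansion along row 1:
det(A) = (3)·((4)(-4) - (1)(-1)) - (4)·((4)(-4) - (1)(4)) + (2)·((4)(-1) - (4)(4))
  = (3)(-15) - (4)(-20) + (2)(-20)
  = -5

det(A) = -5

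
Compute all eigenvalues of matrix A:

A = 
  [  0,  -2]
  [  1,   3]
λ = 2, 1

tr(A) = 3, det(A) = 2
Characteristic polynomial: λ² - tr(A)λ + det(A) = λ² - 3λ + 2
λ² - 3λ + 2 = (λ - 1)(λ - 2)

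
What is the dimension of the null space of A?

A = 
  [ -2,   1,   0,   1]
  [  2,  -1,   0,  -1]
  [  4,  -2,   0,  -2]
nullity(A) = 3

Row reduce:
R2 → R2 + (1)·R1
R3 → R3 + (2)·R1
REF = 
  [ -2,   1,   0,   1]
  [  0,   0,   0,   0]
  [  0,   0,   0,   0]
Pivot columns: 1 → 1 pivot.
rank(A) = 1, so nullity(A) = 4 - 1 = 3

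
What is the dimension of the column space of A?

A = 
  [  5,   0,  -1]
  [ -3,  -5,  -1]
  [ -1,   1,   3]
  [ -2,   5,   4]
dim(Col(A)) = 3

Row reduce:
R2 → R2 + (3/5)·R1
R3 → R3 + (1/5)·R1
R4 → R4 + (2/5)·R1
R3 → R3 + (1/5)·R2
R4 → R4 + (1)·R2
R4 → R4 - (25/31)·R3
REF = 
  [    5,     0,    -1]
  [    0,    -5,  -8/5]
  [    0,     0, 62/25]
  [    0,     0,     0]
Pivot columns: 1, 2, 3 → 3 pivots.
dim(Col(A)) = number of pivot columns = 3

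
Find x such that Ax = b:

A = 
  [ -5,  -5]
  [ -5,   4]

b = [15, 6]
x = [-2, -1]

Row reduce the augmented matrix [A|b]:
R2 → R2 - (1)·R1
REF = 
  [ -5,  -5,  15]
  [  0,   9,  -9]

Back-substitution:
x₂ = (-9) / 9 = -1
x₁ = (15 - (-5)(-1)) / (-5) = -2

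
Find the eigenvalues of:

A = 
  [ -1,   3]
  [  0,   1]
tr(A) = 0, det(A) = -1
Characteristic polynomial: λ² - tr(A)λ + det(A) = λ² - 1
λ² - 1 = (λ + 1)(λ - 1)

λ = 1, -1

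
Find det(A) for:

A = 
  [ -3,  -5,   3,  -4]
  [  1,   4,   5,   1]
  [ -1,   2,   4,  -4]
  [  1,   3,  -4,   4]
Cofactor expansion along row 1: det(A) = a₁₁M₁₁ - a₁₂M₁₂ + a₁₃M₁₃ - a₁₄M₁₄

M₁₁ = det[[4, 5, 1]; [2, 4, -4]; [3, -4, 4]]
  = (4)·((4)(4) - (-4)(-4)) - (5)·((2)(4) - (-4)(3)) + (1)·((2)(-4) - (4)(3))
  = (4)(0) - (5)(20) + (1)(-20)
  = -120
M₁₂ = det[[1, 5, 1]; [-1, 4, -4]; [1, -4, 4]]
  = (1)·((4)(4) - (-4)(-4)) - (5)·((-1)(4) - (-4)(1)) + (1)·((-1)(-4) - (4)(1))
  = (1)(0) - (5)(0) + (1)(0)
  = 0
M₁₃ = det[[1, 4, 1]; [-1, 2, -4]; [1, 3, 4]]
  = (1)·((2)(4) - (-4)(3)) - (4)·((-1)(4) - (-4)(1)) + (1)·((-1)(3) - (2)(1))
  = (1)(20) - (4)(0) + (1)(-5)
  = 15
M₁₄ = det[[1, 4, 5]; [-1, 2, 4]; [1, 3, -4]]
  = (1)·((2)(-4) - (4)(3)) - (4)·((-1)(-4) - (4)(1)) + (5)·((-1)(3) - (2)(1))
  = (1)(-20) - (4)(0) + (5)(-5)
  = -45

det(A) = (-3)(-120) - (-5)(0) + (3)(15) - (-4)(-45) = 225

det(A) = 225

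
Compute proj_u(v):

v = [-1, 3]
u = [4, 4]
v·u = (-1)(4) + (3)(4) = 8
u·u = (4)² + (4)² = 32
proj_u(v) = (v·u / u·u) × u = (8/32) × u = (1/4) × u

proj_u(v) = [1, 1]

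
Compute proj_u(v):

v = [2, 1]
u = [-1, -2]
v·u = (2)(-1) + (1)(-2) = -4
u·u = (-1)² + (-2)² = 5
proj_u(v) = (v·u / u·u) × u = (-4/5) × u

proj_u(v) = [4/5, 8/5]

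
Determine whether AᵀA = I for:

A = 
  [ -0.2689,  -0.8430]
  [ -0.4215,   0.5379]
No

AᵀA = 
  [  0.2500,   0]
  [  0,   1]
≠ I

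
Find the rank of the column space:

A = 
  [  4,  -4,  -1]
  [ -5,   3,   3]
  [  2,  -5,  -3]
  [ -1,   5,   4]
Row reduce:
R2 → R2 + (5/4)·R1
R3 → R3 - (1/2)·R1
R4 → R4 + (1/4)·R1
R3 → R3 - (3/2)·R2
R4 → R4 + (2)·R2
R4 → R4 + (58/41)·R3
REF = 
  [    4,    -4,    -1]
  [    0,    -2,   7/4]
  [    0,     0, -41/8]
  [    0,     0,     0]
Pivot columns: 1, 2, 3 → 3 pivots.
dim(Col(A)) = number of pivot columns = 3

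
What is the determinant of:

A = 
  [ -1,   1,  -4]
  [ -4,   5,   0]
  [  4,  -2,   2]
46

Cofactor expansion along row 1:
det(A) = (-1)·((5)(2) - (0)(-2)) - (1)·((-4)(2) - (0)(4)) + (-4)·((-4)(-2) - (5)(4))
  = (-1)(10) - (1)(-8) + (-4)(-12)
  = 46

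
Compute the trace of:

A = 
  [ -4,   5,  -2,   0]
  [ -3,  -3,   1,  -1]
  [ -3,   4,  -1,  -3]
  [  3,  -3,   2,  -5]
-13

tr(A) = -4 + -3 + -1 + -5 = -13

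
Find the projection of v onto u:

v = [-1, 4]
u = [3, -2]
proj_u(v) = [-33/13, 22/13]

v·u = (-1)(3) + (4)(-2) = -11
u·u = (3)² + (-2)² = 13
proj_u(v) = (v·u / u·u) × u = (-11/13) × u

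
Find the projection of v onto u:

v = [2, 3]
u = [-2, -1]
proj_u(v) = [14/5, 7/5]

v·u = (2)(-2) + (3)(-1) = -7
u·u = (-2)² + (-1)² = 5
proj_u(v) = (v·u / u·u) × u = (-7/5) × u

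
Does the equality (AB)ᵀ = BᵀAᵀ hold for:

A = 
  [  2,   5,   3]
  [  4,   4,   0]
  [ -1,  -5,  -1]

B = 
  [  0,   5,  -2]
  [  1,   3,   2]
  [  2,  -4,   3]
Yes

(AB)ᵀ = 
  [ 11,   4,  -7]
  [ 13,  32, -16]
  [ 15,   0, -11]

BᵀAᵀ = 
  [ 11,   4,  -7]
  [ 13,  32, -16]
  [ 15,   0, -11]

Both sides are equal — this is the standard identity (AB)ᵀ = BᵀAᵀ, which holds for all A, B.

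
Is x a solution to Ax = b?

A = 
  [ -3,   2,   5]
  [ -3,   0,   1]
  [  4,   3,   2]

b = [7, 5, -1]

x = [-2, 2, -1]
No

Ax = [5, 5, -4] ≠ b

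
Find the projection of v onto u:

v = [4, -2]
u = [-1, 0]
proj_u(v) = [4, 0]

v·u = (4)(-1) + (-2)(0) = -4
u·u = (-1)² + (0)² = 1
proj_u(v) = (v·u / u·u) × u = (-4/1) × u = (-4) × u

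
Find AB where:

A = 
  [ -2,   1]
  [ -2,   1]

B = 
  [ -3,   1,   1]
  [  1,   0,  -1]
A is 2×2 and B is 2×3, so AB is 2×3. Each entry is (row of A)·(column of B):
AB[1,1] = (-2)(-3) + (1)(1) = 7
AB[1,2] = (-2)(1) + (1)(0) = -2
AB[1,3] = (-2)(1) + (1)(-1) = -3
AB[2,1] = (-2)(-3) + (1)(1) = 7
AB[2,2] = (-2)(1) + (1)(0) = -2
AB[2,3] = (-2)(1) + (1)(-1) = -3

AB = 
  [  7,  -2,  -3]
  [  7,  -2,  -3]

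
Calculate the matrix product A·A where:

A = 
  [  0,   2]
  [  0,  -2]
A² = A·A:
A²[1,1] = (0)(0) + (2)(0) = 0
A²[1,2] = (0)(2) + (2)(-2) = -4
A²[2,1] = (0)(0) + (-2)(0) = 0
A²[2,2] = (0)(2) + (-2)(-2) = 4
A² = 
  [  0,  -4]
  [  0,   4]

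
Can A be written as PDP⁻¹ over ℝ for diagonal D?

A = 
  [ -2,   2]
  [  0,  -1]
Yes

tr(A) = -3, det(A) = 2
Characteristic polynomial: λ² - tr(A)λ + det(A) = λ² + 3λ + 2
λ² + 3λ + 2 = (λ + 2)(λ + 1)
Eigenvalues: -1, -2
λ=-2: alg. mult. = 1, geom. mult. = 2 - rank(A - (-2)I) = 2 - 1 = 1
λ=-1: alg. mult. = 1, geom. mult. = 2 - rank(A - (-1)I) = 2 - 1 = 1
Sum of geometric multiplicities equals n, so A has n independent eigenvectors.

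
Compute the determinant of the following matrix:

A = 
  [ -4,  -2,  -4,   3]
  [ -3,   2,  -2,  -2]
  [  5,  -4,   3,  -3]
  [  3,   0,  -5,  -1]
756

Cofactor expansion along row 1: det(A) = a₁₁M₁₁ - a₁₂M₁₂ + a₁₃M₁₃ - a₁₄M₁₄

M₁₁ = det[[2, -2, -2]; [-4, 3, -3]; [0, -5, -1]]
  = (2)·((3)(-1) - (-3)(-5)) - (-2)·((-4)(-1) - (-3)(0)) + (-2)·((-4)(-5) - (3)(0))
  = (2)(-18) - (-2)(4) + (-2)(20)
  = -68
M₁₂ = det[[-3, -2, -2]; [5, 3, -3]; [3, -5, -1]]
  = (-3)·((3)(-1) - (-3)(-5)) - (-2)·((5)(-1) - (-3)(3)) + (-2)·((5)(-5) - (3)(3))
  = (-3)(-18) - (-2)(4) + (-2)(-34)
  = 130
M₁₃ = det[[-3, 2, -2]; [5, -4, -3]; [3, 0, -1]]
  = (-3)·((-4)(-1) - (-3)(0)) - (2)·((5)(-1) - (-3)(3)) + (-2)·((5)(0) - (-4)(3))
  = (-3)(4) - (2)(4) + (-2)(12)
  = -44
M₁₄ = det[[-3, 2, -2]; [5, -4, 3]; [3, 0, -5]]
  = (-3)·((-4)(-5) - (3)(0)) - (2)·((5)(-5) - (3)(3)) + (-2)·((5)(0) - (-4)(3))
  = (-3)(20) - (2)(-34) + (-2)(12)
  = -16

det(A) = (-4)(-68) - (-2)(130) + (-4)(-44) - (3)(-16) = 756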